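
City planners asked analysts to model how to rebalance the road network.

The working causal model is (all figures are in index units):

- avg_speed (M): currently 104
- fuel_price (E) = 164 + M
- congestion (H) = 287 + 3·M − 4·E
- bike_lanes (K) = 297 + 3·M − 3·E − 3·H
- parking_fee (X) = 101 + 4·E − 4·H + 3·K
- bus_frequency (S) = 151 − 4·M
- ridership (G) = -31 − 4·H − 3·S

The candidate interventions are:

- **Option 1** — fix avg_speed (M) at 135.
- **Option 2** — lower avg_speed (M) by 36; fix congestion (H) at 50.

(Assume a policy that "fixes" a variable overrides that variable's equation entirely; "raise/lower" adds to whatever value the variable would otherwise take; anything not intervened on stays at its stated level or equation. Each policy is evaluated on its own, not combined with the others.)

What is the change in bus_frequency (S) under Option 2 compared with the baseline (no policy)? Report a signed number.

Baseline:
  M = 104
  S = 151 − 4·104 = -265
Option 2 (M − 36, H := 50):
  M = 104 − 36 = 68
  S = 151 − 4·68 = -121
Change in S: -121 − (-265) = 144

144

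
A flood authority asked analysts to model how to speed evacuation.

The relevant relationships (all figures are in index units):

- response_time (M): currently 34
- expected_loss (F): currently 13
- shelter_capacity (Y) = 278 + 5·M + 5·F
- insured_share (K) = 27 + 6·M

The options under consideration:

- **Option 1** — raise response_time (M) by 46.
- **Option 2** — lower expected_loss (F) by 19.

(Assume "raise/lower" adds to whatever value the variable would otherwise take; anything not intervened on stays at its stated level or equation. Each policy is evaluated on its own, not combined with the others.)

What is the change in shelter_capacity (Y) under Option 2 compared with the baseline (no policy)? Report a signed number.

-95

Baseline:
  M = 34
  F = 13
  Y = 278 + 5·34 + 5·13 = 513
Option 2 (F − 19):
  M = 34
  F = 13 − 19 = -6
  Y = 278 + 5·34 + 5·(-6) = 418
Change in Y: 418 − 513 = -95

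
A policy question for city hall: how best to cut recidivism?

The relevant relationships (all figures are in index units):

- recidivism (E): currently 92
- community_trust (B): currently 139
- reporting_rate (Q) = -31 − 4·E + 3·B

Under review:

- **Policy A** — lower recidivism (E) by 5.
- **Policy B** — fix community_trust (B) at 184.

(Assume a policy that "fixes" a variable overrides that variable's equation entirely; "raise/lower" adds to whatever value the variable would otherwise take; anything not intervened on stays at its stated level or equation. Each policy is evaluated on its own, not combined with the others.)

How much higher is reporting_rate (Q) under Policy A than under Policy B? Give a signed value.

-115

Policy A (E − 5):
  E = 92 − 5 = 87
  B = 139
  Q = -31 − 4·87 + 3·139 = 38
Policy B (B := 184):
  E = 92
  B = 184
  Q = -31 − 4·92 + 3·184 = 153
Q: 38 − 153 = -115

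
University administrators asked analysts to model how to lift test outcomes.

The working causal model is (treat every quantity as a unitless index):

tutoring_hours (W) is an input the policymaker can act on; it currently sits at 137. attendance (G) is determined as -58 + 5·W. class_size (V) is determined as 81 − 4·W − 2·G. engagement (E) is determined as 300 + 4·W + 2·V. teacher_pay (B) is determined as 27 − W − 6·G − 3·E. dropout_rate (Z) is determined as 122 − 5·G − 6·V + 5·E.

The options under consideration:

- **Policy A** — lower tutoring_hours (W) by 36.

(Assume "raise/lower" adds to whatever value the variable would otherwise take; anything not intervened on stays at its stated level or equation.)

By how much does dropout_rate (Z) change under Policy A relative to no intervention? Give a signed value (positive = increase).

Baseline:
  W = 137
  G = -58 + 5·137 = 627
  V = 81 − 4·137 − 2·627 = -1721
  E = 300 + 4·137 + 2·(-1721) = -2594
  Z = 122 − 5·627 − 6·(-1721) + 5·(-2594) = -5657
Policy A (W − 36):
  W = 137 − 36 = 101
  G = -58 + 5·101 = 447
  V = 81 − 4·101 − 2·447 = -1217
  E = 300 + 4·101 + 2·(-1217) = -1730
  Z = 122 − 5·447 − 6·(-1217) + 5·(-1730) = -3461
Change in Z: -3461 − (-5657) = 2196

2196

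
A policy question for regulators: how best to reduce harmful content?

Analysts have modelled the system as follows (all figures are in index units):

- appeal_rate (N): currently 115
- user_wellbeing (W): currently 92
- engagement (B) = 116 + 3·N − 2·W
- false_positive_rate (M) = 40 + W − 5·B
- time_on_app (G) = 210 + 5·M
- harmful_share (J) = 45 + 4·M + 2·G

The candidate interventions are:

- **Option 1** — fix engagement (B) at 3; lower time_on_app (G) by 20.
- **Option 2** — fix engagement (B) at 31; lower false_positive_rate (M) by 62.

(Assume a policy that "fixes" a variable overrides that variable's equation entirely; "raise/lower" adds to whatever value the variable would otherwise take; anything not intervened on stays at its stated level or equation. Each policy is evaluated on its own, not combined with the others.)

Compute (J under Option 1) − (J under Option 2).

2788

Option 1 (B := 3, G − 20):
  N = 115
  W = 92
  B = 3
  M = 40 + 92 − 5·3 = 117
  G = 210 + 5·117 (−20 from intervention) = 775
  J = 45 + 4·117 + 2·775 = 2063
Option 2 (B := 31, M − 62):
  N = 115
  W = 92
  B = 31
  M = 40 + 92 − 5·31 (−62 from intervention) = -85
  G = 210 + 5·(-85) = -215
  J = 45 + 4·(-85) + 2·(-215) = -725
J: 2063 − (-725) = 2788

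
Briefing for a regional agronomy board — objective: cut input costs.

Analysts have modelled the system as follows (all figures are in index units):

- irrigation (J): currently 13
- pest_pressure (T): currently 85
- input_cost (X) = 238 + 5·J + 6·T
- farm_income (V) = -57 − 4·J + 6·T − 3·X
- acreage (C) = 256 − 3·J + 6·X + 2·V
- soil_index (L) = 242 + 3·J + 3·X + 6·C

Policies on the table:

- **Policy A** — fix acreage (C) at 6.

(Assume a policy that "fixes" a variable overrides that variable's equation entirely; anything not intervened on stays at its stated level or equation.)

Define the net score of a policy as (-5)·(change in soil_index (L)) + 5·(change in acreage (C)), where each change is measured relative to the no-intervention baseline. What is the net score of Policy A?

25325

Baseline:
  J = 13
  T = 85
  X = 238 + 5·13 + 6·85 = 813
  V = -57 − 4·13 + 6·85 − 3·813 = -2038
  C = 256 − 3·13 + 6·813 + 2·(-2038) = 1019
  L = 242 + 3·13 + 3·813 + 6·1019 = 8834
Policy A (C := 6):
  J = 13
  T = 85
  X = 238 + 5·13 + 6·85 = 813
  V = -57 − 4·13 + 6·85 − 3·813 = -2038
  C = 6
  L = 242 + 3·13 + 3·813 + 6·6 = 2756
ΔL = 2756 − 8834 = -6078; ΔC = 6 − 1019 = -1013
Score = (-5)·(-6078) + 5·(-1013) = 25325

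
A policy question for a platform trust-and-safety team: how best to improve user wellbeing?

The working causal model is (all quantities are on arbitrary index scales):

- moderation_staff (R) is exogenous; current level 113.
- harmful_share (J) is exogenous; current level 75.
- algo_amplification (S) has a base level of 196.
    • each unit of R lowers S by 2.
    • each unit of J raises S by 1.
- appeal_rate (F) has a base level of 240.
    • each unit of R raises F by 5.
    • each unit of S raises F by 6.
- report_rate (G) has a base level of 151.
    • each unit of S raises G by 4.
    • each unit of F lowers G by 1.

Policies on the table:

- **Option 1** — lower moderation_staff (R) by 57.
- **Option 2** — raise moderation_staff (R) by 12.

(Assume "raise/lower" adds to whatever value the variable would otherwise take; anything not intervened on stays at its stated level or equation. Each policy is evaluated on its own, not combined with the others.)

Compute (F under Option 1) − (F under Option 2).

483

Option 1 (R − 57):
  R = 113 − 57 = 56
  J = 75
  S = 196 − 2·56 + 75 = 159
  F = 240 + 5·56 + 6·159 = 1474
Option 2 (R + 12):
  R = 113 + 12 = 125
  J = 75
  S = 196 − 2·125 + 75 = 21
  F = 240 + 5·125 + 6·21 = 991
F: 1474 − 991 = 483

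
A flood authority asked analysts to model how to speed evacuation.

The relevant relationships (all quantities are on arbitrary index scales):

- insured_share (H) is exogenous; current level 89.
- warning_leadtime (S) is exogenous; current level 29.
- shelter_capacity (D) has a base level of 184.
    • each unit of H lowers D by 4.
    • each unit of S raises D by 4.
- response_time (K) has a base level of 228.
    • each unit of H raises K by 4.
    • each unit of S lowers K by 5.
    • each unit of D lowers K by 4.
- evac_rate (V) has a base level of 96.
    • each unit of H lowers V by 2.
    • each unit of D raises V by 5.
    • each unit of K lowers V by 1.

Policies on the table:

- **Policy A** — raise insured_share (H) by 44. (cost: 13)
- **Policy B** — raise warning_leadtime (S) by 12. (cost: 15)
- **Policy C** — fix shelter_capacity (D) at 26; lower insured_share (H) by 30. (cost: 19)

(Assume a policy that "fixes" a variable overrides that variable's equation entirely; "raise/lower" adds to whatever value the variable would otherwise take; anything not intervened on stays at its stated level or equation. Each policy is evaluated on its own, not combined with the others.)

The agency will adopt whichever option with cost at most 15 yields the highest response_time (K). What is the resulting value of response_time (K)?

Policy A (H + 44):
  H = 89 + 44 = 133
  S = 29
  D = 184 − 4·133 + 4·29 = -232
  K = 228 + 4·133 − 5·29 − 4·(-232) = 1543
Policy B (S + 12):
  H = 89
  S = 29 + 12 = 41
  D = 184 − 4·89 + 4·41 = -8
  K = 228 + 4·89 − 5·41 − 4·(-8) = 411
Comparing — Policy A: K=1543, Policy B: K=411. Highest is 1543 (Policy A).

1543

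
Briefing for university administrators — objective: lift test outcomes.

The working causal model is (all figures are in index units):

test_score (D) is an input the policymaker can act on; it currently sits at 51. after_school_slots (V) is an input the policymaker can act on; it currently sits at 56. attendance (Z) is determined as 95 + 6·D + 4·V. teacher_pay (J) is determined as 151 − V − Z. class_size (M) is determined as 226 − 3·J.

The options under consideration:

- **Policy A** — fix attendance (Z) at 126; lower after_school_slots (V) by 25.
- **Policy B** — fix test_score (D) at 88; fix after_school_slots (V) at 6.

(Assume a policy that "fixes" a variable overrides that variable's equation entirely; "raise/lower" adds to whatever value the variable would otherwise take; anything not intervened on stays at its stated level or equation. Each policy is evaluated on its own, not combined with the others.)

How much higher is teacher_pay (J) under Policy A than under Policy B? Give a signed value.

Policy A (Z := 126, V − 25):
  D = 51
  V = 56 − 25 = 31
  Z = 126
  J = 151 − 31 − 126 = -6
Policy B (D := 88, V := 6):
  D = 88
  V = 6
  Z = 95 + 6·88 + 4·6 = 647
  J = 151 − 6 − 647 = -502
J: -6 − (-502) = 496

496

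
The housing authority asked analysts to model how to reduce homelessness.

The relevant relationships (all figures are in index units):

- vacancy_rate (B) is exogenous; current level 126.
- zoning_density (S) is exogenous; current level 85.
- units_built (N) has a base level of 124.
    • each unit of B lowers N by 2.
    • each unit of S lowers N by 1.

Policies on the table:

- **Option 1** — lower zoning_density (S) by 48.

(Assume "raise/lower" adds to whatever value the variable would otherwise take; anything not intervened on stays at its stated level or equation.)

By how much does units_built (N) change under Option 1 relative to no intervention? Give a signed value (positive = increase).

48

Baseline:
  B = 126
  S = 85
  N = 124 − 2·126 − 85 = -213
Option 1 (S − 48):
  B = 126
  S = 85 − 48 = 37
  N = 124 − 2·126 − 37 = -165
Change in N: -165 − (-213) = 48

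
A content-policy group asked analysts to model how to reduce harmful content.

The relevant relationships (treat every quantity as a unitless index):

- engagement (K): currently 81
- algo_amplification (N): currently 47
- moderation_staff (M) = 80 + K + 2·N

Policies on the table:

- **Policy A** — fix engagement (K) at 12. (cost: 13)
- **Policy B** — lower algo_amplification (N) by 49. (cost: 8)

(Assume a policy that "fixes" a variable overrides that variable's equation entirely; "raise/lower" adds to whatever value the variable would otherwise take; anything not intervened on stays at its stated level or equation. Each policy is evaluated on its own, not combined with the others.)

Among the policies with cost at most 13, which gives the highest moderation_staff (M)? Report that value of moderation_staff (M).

Policy A (K := 12):
  K = 12
  N = 47
  M = 80 + 12 + 2·47 = 186
Policy B (N − 49):
  K = 81
  N = 47 − 49 = -2
  M = 80 + 81 + 2·(-2) = 157
Comparing — Policy A: M=186, Policy B: M=157. Highest is 186 (Policy A).

186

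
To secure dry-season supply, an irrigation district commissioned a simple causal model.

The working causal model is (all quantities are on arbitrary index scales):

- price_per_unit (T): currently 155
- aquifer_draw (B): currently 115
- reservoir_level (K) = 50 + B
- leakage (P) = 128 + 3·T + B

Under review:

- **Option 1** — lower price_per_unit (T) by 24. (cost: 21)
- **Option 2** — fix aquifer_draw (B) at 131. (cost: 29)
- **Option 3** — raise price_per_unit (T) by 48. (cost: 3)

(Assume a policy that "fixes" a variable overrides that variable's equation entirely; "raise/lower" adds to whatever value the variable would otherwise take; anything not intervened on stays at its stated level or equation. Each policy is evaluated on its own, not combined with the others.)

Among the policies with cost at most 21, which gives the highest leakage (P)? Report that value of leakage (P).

852

Option 1 (T − 24):
  T = 155 − 24 = 131
  B = 115
  P = 128 + 3·131 + 115 = 636
Option 3 (T + 48):
  T = 155 + 48 = 203
  B = 115
  P = 128 + 3·203 + 115 = 852
Comparing — Option 1: P=636, Option 3: P=852. Highest is 852 (Option 3).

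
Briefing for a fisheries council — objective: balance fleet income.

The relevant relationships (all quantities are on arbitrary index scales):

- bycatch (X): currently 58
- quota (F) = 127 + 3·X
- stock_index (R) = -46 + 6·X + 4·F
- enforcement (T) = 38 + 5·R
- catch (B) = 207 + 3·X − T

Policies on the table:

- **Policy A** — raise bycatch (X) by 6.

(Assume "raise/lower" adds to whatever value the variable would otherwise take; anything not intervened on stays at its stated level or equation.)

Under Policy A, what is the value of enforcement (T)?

Policy A (X + 6):
  X = 58 + 6 = 64
  F = 127 + 3·64 = 319
  R = -46 + 6·64 + 4·319 = 1614
  T = 38 + 5·1614 = 8108

8108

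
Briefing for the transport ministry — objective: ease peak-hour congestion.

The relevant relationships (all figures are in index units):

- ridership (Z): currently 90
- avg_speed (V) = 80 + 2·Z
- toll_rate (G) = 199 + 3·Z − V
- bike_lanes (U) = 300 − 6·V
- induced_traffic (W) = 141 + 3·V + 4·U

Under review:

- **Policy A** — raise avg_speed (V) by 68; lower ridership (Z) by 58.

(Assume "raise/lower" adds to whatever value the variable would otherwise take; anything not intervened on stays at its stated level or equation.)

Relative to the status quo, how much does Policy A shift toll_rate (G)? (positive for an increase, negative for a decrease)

Baseline:
  Z = 90
  V = 80 + 2·90 = 260
  G = 199 + 3·90 − 260 = 209
Policy A (V + 68, Z − 58):
  Z = 90 − 58 = 32
  V = 80 + 2·32 (+68 from intervention) = 212
  G = 199 + 3·32 − 212 = 83
Change in G: 83 − 209 = -126

-126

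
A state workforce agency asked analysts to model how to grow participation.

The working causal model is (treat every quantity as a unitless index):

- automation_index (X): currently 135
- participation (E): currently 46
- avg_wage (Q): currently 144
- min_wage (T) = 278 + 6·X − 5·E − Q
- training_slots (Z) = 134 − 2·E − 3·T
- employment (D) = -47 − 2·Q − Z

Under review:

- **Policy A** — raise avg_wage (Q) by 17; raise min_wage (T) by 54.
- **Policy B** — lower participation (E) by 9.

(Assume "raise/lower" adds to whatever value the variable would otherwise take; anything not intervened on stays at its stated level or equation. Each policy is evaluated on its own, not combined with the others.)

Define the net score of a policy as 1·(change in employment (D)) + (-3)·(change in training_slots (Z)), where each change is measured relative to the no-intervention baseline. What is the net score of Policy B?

468

Baseline:
  X = 135
  E = 46
  Q = 144
  T = 278 + 6·135 − 5·46 − 144 = 714
  Z = 134 − 2·46 − 3·714 = -2100
  D = -47 − 2·144 − (-2100) = 1765
Policy B (E − 9):
  X = 135
  E = 46 − 9 = 37
  Q = 144
  T = 278 + 6·135 − 5·37 − 144 = 759
  Z = 134 − 2·37 − 3·759 = -2217
  D = -47 − 2·144 − (-2217) = 1882
ΔD = 1882 − 1765 = 117; ΔZ = -2217 − (-2100) = -117
Score = 1·117 + (-3)·(-117) = 468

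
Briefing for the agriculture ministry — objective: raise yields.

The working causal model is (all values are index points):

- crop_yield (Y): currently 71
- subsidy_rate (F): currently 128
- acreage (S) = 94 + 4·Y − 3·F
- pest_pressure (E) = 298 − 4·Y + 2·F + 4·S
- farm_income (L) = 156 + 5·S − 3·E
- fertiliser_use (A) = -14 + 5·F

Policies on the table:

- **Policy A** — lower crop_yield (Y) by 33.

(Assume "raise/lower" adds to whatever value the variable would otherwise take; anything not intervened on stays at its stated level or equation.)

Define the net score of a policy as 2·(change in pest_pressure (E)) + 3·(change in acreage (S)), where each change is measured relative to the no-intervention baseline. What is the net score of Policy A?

-1188

Baseline:
  Y = 71
  F = 128
  S = 94 + 4·71 − 3·128 = -6
  E = 298 − 4·71 + 2·128 + 4·(-6) = 246
Policy A (Y − 33):
  Y = 71 − 33 = 38
  F = 128
  S = 94 + 4·38 − 3·128 = -138
  E = 298 − 4·38 + 2·128 + 4·(-138) = -150
ΔE = -150 − 246 = -396; ΔS = -138 − (-6) = -132
Score = 2·(-396) + 3·(-132) = -1188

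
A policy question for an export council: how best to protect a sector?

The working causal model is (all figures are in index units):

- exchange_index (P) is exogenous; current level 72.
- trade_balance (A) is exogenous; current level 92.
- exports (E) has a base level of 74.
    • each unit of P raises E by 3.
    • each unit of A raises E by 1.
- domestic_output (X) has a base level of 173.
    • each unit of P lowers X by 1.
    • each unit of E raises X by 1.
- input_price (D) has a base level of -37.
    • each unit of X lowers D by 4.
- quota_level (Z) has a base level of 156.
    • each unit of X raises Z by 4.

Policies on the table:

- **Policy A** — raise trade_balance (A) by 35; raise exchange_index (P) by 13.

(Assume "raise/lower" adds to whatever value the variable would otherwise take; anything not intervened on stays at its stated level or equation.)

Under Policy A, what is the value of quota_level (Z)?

Policy A (A + 35, P + 13):
  P = 72 + 13 = 85
  A = 92 + 35 = 127
  E = 74 + 3·85 + 127 = 456
  X = 173 − 85 + 456 = 544
  Z = 156 + 4·544 = 2332

2332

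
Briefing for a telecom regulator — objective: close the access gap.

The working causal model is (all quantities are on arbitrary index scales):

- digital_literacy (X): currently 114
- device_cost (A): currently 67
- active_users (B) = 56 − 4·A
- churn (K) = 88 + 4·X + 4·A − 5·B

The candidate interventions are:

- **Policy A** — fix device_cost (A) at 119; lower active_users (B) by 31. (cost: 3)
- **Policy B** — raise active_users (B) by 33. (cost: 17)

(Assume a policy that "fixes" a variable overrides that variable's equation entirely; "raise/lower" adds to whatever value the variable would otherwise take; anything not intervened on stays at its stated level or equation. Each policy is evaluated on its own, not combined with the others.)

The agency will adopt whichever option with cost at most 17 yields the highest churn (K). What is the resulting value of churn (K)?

Policy A (A := 119, B − 31):
  X = 114
  A = 119
  B = 56 − 4·119 (−31 from intervention) = -451
  K = 88 + 4·114 + 4·119 − 5·(-451) = 3275
Policy B (B + 33):
  X = 114
  A = 67
  B = 56 − 4·67 (+33 from intervention) = -179
  K = 88 + 4·114 + 4·67 − 5·(-179) = 1707
Comparing — Policy A: K=3275, Policy B: K=1707. Highest is 3275 (Policy A).

3275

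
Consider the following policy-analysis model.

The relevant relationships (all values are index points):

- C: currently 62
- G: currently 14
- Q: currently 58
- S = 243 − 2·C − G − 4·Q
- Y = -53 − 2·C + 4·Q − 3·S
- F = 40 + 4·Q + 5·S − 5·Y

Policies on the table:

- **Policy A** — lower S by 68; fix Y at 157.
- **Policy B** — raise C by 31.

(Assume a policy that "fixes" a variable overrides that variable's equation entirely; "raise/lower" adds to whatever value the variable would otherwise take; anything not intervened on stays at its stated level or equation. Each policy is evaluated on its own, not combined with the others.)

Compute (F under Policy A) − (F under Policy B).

Policy A (S − 68, Y := 157):
  C = 62
  G = 14
  Q = 58
  S = 243 − 2·62 − 14 − 4·58 (−68 from intervention) = -195
  Y = 157
  F = 40 + 4·58 + 5·(-195) − 5·157 = -1488
Policy B (C + 31):
  C = 62 + 31 = 93
  G = 14
  Q = 58
  S = 243 − 2·93 − 14 − 4·58 = -189
  Y = -53 − 2·93 + 4·58 − 3·(-189) = 560
  F = 40 + 4·58 + 5·(-189) − 5·560 = -3473
F: -1488 − (-3473) = 1985

1985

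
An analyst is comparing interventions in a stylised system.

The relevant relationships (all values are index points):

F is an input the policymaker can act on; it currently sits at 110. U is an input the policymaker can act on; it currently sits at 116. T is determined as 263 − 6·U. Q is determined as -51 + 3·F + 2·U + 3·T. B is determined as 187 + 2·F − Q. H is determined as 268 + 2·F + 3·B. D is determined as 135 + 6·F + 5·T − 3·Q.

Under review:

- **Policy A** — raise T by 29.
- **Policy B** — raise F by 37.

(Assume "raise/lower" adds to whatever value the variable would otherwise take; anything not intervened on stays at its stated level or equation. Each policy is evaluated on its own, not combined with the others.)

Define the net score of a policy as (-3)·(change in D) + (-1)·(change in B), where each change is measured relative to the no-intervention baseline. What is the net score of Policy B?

370

Baseline:
  F = 110
  U = 116
  T = 263 − 6·116 = -433
  Q = -51 + 3·110 + 2·116 + 3·(-433) = -788
  B = 187 + 2·110 − (-788) = 1195
  D = 135 + 6·110 + 5·(-433) − 3·(-788) = 994
Policy B (F + 37):
  F = 110 + 37 = 147
  U = 116
  T = 263 − 6·116 = -433
  Q = -51 + 3·147 + 2·116 + 3·(-433) = -677
  B = 187 + 2·147 − (-677) = 1158
  D = 135 + 6·147 + 5·(-433) − 3·(-677) = 883
ΔD = 883 − 994 = -111; ΔB = 1158 − 1195 = -37
Score = (-3)·(-111) + (-1)·(-37) = 370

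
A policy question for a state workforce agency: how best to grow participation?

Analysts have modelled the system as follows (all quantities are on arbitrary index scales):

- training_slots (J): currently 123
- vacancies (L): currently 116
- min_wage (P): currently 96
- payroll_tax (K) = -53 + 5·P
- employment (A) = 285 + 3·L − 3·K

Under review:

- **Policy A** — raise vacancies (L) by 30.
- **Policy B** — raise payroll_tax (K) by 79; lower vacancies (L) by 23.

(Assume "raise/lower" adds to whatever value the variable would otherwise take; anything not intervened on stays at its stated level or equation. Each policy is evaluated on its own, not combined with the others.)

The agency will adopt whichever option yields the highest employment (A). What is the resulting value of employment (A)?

Policy A (L + 30):
  L = 116 + 30 = 146
  P = 96
  K = -53 + 5·96 = 427
  A = 285 + 3·146 − 3·427 = -558
Policy B (K + 79, L − 23):
  L = 116 − 23 = 93
  P = 96
  K = -53 + 5·96 (+79 from intervention) = 506
  A = 285 + 3·93 − 3·506 = -954
Comparing — Policy A: A=-558, Policy B: A=-954. Highest is -558 (Policy A).

-558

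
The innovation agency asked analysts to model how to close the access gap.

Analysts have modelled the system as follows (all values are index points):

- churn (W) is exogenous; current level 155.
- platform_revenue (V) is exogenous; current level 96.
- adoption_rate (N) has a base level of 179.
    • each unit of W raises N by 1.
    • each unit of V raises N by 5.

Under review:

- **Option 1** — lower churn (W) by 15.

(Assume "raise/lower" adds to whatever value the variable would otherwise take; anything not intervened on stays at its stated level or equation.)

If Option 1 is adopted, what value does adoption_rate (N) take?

799

Option 1 (W − 15):
  W = 155 − 15 = 140
  V = 96
  N = 179 + 140 + 5·96 = 799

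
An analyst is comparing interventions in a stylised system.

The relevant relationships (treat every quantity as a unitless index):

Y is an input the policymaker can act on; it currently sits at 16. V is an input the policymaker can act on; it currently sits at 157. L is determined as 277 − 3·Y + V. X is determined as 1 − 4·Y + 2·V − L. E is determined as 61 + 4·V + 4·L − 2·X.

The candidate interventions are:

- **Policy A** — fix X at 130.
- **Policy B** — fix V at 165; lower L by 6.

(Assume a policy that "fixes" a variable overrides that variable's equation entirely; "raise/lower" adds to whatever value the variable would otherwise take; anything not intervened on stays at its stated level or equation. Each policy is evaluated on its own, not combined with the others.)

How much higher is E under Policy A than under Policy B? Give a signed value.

Policy A (X := 130):
  Y = 16
  V = 157
  L = 277 − 3·16 + 157 = 386
  X = 130
  E = 61 + 4·157 + 4·386 − 2·130 = 1973
Policy B (V := 165, L − 6):
  Y = 16
  V = 165
  L = 277 − 3·16 + 165 (−6 from intervention) = 388
  X = 1 − 4·16 + 2·165 − 388 = -121
  E = 61 + 4·165 + 4·388 − 2·(-121) = 2515
E: 1973 − 2515 = -542

-542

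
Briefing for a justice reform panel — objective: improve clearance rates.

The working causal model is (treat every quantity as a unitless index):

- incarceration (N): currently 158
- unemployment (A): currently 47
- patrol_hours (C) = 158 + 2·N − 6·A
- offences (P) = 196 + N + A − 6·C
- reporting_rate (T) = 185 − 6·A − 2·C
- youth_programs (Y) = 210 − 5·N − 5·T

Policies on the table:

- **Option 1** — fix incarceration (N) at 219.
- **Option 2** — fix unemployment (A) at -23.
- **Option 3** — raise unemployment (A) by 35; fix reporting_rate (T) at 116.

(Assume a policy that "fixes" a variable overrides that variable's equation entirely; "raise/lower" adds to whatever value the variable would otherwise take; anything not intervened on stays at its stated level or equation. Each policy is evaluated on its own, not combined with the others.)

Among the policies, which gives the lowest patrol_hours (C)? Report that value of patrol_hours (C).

-18

Option 1 (N := 219):
  N = 219
  A = 47
  C = 158 + 2·219 − 6·47 = 314
Option 2 (A := -23):
  N = 158
  A = -23
  C = 158 + 2·158 − 6·(-23) = 612
Option 3 (A + 35, T := 116):
  N = 158
  A = 47 + 35 = 82
  C = 158 + 2·158 − 6·82 = -18
Comparing — Option 1: C=314, Option 2: C=612, Option 3: C=-18. Lowest is -18 (Option 3).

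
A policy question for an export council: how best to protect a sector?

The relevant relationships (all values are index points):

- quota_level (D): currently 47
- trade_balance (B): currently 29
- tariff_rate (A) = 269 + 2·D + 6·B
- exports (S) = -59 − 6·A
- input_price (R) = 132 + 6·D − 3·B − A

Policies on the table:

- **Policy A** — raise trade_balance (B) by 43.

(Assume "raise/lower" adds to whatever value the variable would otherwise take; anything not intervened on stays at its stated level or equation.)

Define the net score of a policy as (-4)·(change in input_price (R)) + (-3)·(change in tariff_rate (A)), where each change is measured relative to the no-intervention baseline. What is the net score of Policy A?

Baseline:
  D = 47
  B = 29
  A = 269 + 2·47 + 6·29 = 537
  R = 132 + 6·47 − 3·29 − 537 = -210
Policy A (B + 43):
  D = 47
  B = 29 + 43 = 72
  A = 269 + 2·47 + 6·72 = 795
  R = 132 + 6·47 − 3·72 − 795 = -597
ΔR = -597 − (-210) = -387; ΔA = 795 − 537 = 258
Score = (-4)·(-387) + (-3)·258 = 774

774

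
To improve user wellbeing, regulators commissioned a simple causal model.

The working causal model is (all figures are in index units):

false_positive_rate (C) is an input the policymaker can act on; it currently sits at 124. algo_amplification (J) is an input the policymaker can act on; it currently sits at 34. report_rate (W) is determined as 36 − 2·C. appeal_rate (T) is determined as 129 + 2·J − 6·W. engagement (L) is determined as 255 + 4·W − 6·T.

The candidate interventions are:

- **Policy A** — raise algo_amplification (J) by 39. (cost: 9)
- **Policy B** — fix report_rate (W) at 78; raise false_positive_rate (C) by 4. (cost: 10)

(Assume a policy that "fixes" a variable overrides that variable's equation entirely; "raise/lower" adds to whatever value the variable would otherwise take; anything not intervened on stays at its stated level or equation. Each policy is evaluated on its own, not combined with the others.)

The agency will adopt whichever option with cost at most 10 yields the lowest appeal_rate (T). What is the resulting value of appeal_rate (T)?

Policy A (J + 39):
  C = 124
  J = 34 + 39 = 73
  W = 36 − 2·124 = -212
  T = 129 + 2·73 − 6·(-212) = 1547
Policy B (W := 78, C + 4):
  C = 124 + 4 = 128
  J = 34
  W = 78
  T = 129 + 2·34 − 6·78 = -271
Comparing — Policy A: T=1547, Policy B: T=-271. Lowest is -271 (Policy B).

-271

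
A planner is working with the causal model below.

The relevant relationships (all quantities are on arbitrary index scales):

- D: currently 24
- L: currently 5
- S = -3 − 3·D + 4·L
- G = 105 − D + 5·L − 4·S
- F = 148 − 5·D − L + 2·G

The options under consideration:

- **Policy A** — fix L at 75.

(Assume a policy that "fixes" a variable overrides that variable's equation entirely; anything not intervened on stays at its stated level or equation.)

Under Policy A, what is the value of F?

-935

Policy A (L := 75):
  D = 24
  L = 75
  S = -3 − 3·24 + 4·75 = 225
  G = 105 − 24 + 5·75 − 4·225 = -444
  F = 148 − 5·24 − 75 + 2·(-444) = -935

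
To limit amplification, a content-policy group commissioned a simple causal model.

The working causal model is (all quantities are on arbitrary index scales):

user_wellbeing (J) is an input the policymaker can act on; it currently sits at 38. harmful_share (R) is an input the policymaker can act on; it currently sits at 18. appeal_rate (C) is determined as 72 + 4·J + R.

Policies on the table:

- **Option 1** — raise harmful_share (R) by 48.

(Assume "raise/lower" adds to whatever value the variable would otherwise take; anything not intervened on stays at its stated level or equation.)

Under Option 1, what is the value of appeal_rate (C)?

290

Option 1 (R + 48):
  J = 38
  R = 18 + 48 = 66
  C = 72 + 4·38 + 66 = 290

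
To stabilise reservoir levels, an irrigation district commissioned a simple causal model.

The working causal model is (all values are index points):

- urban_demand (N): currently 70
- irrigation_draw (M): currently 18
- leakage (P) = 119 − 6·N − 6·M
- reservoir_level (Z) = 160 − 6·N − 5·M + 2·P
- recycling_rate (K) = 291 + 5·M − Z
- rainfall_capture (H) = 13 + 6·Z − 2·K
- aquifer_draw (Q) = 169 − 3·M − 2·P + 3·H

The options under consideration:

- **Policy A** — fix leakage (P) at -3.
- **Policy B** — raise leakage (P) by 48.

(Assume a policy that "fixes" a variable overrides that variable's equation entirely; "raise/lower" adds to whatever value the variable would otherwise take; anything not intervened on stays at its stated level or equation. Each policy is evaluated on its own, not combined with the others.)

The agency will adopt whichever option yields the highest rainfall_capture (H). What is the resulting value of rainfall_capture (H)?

-3597

Policy A (P := -3):
  N = 70
  M = 18
  P = -3
  Z = 160 − 6·70 − 5·18 + 2·(-3) = -356
  K = 291 + 5·18 − (-356) = 737
  H = 13 + 6·(-356) − 2·737 = -3597
Policy B (P + 48):
  N = 70
  M = 18
  P = 119 − 6·70 − 6·18 (+48 from intervention) = -361
  Z = 160 − 6·70 − 5·18 + 2·(-361) = -1072
  K = 291 + 5·18 − (-1072) = 1453
  H = 13 + 6·(-1072) − 2·1453 = -9325
Comparing — Policy A: H=-3597, Policy B: H=-9325. Highest is -3597 (Policy A).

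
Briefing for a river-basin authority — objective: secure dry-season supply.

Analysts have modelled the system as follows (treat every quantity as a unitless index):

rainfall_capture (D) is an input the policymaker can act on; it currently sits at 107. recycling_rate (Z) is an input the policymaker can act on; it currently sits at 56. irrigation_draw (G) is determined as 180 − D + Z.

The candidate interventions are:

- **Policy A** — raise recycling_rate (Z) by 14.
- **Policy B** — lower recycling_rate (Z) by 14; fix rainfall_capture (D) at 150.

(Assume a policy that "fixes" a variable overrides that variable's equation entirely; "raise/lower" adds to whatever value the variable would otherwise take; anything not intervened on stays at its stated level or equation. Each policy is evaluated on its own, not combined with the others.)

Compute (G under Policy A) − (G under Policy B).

Policy A (Z + 14):
  D = 107
  Z = 56 + 14 = 70
  G = 180 − 107 + 70 = 143
Policy B (Z − 14, D := 150):
  D = 150
  Z = 56 − 14 = 42
  G = 180 − 150 + 42 = 72
G: 143 − 72 = 71

71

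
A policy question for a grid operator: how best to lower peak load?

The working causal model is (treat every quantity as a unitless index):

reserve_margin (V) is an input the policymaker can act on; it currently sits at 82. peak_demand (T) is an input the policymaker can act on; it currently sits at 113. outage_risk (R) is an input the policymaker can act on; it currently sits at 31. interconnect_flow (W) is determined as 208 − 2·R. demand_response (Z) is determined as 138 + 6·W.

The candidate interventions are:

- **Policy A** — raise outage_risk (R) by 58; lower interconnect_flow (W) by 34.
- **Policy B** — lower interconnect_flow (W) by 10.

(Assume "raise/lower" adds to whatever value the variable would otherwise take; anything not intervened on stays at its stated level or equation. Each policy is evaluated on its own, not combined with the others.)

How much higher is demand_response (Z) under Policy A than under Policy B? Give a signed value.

Policy A (R + 58, W − 34):
  R = 31 + 58 = 89
  W = 208 − 2·89 (−34 from intervention) = -4
  Z = 138 + 6·(-4) = 114
Policy B (W − 10):
  R = 31
  W = 208 − 2·31 (−10 from intervention) = 136
  Z = 138 + 6·136 = 954
Z: 114 − 954 = -840

-840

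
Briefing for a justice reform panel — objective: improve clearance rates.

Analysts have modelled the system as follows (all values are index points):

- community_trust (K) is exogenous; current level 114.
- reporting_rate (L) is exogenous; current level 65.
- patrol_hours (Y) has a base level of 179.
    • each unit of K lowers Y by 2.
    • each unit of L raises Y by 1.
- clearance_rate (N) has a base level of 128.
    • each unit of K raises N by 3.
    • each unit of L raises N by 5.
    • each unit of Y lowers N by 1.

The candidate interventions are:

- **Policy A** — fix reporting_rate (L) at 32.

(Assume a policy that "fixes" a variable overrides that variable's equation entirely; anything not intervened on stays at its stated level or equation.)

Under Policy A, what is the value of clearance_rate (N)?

647

Policy A (L := 32):
  K = 114
  L = 32
  Y = 179 − 2·114 + 32 = -17
  N = 128 + 3·114 + 5·32 − (-17) = 647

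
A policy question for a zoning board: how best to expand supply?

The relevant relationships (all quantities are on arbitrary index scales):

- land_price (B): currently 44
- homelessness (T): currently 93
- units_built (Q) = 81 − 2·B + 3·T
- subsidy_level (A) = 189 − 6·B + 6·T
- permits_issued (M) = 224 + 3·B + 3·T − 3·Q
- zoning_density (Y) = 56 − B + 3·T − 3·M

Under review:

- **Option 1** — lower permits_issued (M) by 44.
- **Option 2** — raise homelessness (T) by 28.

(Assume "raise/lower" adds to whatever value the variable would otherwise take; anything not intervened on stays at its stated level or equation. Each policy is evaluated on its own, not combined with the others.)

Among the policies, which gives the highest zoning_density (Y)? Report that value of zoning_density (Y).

Option 1 (M − 44):
  B = 44
  T = 93
  Q = 81 − 2·44 + 3·93 = 272
  M = 224 + 3·44 + 3·93 − 3·272 (−44 from intervention) = -225
  Y = 56 − 44 + 3·93 − 3·(-225) = 966
Option 2 (T + 28):
  B = 44
  T = 93 + 28 = 121
  Q = 81 − 2·44 + 3·121 = 356
  M = 224 + 3·44 + 3·121 − 3·356 = -349
  Y = 56 − 44 + 3·121 − 3·(-349) = 1422
Comparing — Option 1: Y=966, Option 2: Y=1422. Highest is 1422 (Option 2).

1422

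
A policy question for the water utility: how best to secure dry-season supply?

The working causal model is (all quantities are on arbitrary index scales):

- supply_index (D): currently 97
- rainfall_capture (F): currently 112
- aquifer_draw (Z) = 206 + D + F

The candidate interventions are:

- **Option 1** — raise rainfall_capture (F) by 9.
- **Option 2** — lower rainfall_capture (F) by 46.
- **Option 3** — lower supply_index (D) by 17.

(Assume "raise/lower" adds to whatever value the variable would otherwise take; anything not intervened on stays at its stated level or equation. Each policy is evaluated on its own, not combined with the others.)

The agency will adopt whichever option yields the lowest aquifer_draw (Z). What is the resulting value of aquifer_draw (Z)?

Option 1 (F + 9):
  D = 97
  F = 112 + 9 = 121
  Z = 206 + 97 + 121 = 424
Option 2 (F − 46):
  D = 97
  F = 112 − 46 = 66
  Z = 206 + 97 + 66 = 369
Option 3 (D − 17):
  D = 97 − 17 = 80
  F = 112
  Z = 206 + 80 + 112 = 398
Comparing — Option 1: Z=424, Option 2: Z=369, Option 3: Z=398. Lowest is 369 (Option 2).

369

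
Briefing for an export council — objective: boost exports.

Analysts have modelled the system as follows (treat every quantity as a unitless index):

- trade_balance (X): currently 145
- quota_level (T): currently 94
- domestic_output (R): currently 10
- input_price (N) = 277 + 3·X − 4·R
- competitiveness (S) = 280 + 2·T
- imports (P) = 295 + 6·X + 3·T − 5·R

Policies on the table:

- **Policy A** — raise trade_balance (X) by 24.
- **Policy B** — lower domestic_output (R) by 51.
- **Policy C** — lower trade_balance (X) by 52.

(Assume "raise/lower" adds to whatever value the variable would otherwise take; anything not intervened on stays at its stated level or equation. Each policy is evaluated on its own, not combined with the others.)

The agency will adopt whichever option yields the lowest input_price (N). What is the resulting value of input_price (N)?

516

Policy A (X + 24):
  X = 145 + 24 = 169
  R = 10
  N = 277 + 3·169 − 4·10 = 744
Policy B (R − 51):
  X = 145
  R = 10 − 51 = -41
  N = 277 + 3·145 − 4·(-41) = 876
Policy C (X − 52):
  X = 145 − 52 = 93
  R = 10
  N = 277 + 3·93 − 4·10 = 516
Comparing — Policy A: N=744, Policy B: N=876, Policy C: N=516. Lowest is 516 (Policy C).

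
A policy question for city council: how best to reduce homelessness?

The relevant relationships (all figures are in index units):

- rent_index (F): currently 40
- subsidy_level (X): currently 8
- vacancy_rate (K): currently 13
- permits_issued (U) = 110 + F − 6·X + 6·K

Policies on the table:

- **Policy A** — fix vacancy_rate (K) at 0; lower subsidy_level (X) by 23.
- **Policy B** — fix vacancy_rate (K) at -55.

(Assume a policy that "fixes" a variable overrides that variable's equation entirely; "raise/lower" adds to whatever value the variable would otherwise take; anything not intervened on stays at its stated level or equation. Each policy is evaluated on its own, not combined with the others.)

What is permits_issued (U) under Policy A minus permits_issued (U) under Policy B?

468

Policy A (K := 0, X − 23):
  F = 40
  X = 8 − 23 = -15
  K = 0
  U = 110 + 40 − 6·(-15) + 6·0 = 240
Policy B (K := -55):
  F = 40
  X = 8
  K = -55
  U = 110 + 40 − 6·8 + 6·(-55) = -228
U: 240 − (-228) = 468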